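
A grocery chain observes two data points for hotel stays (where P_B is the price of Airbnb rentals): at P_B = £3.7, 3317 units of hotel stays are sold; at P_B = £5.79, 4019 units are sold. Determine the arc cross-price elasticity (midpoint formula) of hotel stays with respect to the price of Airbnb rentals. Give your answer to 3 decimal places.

ΔQ_A = 4019 − 3317 = 702; ΔP_B = 5.79 − 3.7 = 2.09.
Midpoints: Q̄_A = 3668.0, P̄_B = 4.75.
ε = (ΔQ_A/Q̄_A)/(ΔP_B/P̄_B) = (702/3668.0)/(2.09/4.75) ≈ 0.435.

0.435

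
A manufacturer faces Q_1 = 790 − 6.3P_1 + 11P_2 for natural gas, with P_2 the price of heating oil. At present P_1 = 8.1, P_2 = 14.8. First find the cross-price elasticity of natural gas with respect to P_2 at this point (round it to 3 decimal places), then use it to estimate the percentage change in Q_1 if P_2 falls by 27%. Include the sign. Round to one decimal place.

-4.9%

At P_1 = 8.1, P_2 = 14.8: Q_1 = 901.77.
∂Q_1/∂P_2 = 11.
ε = (∂Q_1/∂P_2)(P_2/Q_1) = 11.0000 × 14.8/901.77 ≈ 0.181.
%ΔQ_1 ≈ ε × %ΔP_2 = 0.181 × (-27%) = -4.9%.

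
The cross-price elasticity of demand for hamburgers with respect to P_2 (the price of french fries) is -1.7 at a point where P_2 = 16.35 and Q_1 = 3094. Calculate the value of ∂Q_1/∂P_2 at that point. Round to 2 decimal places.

-321.70

ε = (∂Q_1/∂P_2)·(P_2/Q_1) ⇒ ∂Q_1/∂P_2 = ε·Q_1/P_2 = -1.7 × 3094/16.35 ≈ -321.70.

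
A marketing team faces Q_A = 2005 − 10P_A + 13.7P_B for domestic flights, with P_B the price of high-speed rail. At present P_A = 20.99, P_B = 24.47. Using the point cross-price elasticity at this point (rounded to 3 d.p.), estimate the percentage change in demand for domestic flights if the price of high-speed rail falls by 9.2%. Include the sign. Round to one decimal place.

-1.4%

At P_A = 20.99, P_B = 24.47: Q_A = 2130.339.
∂Q_A/∂P_B = 13.7.
ε = (∂Q_A/∂P_B)(P_B/Q_A) = 13.7000 × 24.47/2130.339 ≈ 0.157.
%ΔQ_A ≈ ε × %ΔP_B = 0.157 × (-9.2%) = -1.4%.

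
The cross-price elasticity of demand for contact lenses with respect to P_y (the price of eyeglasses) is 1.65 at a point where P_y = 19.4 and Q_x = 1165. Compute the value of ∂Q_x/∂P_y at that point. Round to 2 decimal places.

ε = (∂Q_x/∂P_y)·(P_y/Q_x) ⇒ ∂Q_x/∂P_y = ε·Q_x/P_y = 1.65 × 1165/19.4 ≈ 99.09.

99.09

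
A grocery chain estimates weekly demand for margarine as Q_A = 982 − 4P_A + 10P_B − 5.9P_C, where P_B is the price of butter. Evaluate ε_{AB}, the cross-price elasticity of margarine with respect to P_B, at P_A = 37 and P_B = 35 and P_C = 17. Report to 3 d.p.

0.323

At P_A = 37 and P_B = 35 and P_C = 17: Q_A = 1083.7.
∂Q_A/∂P_B = 10.
ε = (∂Q_A/∂P_B)(P_B/Q_A) = 10 × (35/1083.7) ≈ 0.323.
Since ε > 0, margarine and butter are substitutes.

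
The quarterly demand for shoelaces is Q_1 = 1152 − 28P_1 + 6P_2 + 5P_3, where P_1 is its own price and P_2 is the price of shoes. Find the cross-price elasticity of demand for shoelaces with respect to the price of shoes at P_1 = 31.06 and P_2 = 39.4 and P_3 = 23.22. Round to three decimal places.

At P_1 = 31.06 and P_2 = 39.4 and P_3 = 23.22: Q_1 = 634.82.
∂Q_1/∂P_2 = 6.
ε = (∂Q_1/∂P_2)(P_2/Q_1) = 6 × (39.4/634.82) ≈ 0.372.

0.372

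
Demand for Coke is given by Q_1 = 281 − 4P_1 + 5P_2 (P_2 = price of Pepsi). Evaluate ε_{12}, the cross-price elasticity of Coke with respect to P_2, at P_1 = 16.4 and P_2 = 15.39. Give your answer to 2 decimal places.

At P_1 = 16.4 and P_2 = 15.39: Q_1 = 292.35.
∂Q_1/∂P_2 = 5.
ε = (∂Q_1/∂P_2)(P_2/Q_1) = 5 × (15.39/292.35) ≈ 0.26.

0.26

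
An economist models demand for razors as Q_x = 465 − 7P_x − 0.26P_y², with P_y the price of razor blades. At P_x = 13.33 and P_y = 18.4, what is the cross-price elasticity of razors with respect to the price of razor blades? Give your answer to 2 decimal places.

-0.62

At P_x = 13.33 and P_y = 18.4: Q_x = 283.664.
∂Q_x/∂P_y = -0.52P_y = -0.52(18.4) = -9.5680.
ε = (∂Q_x/∂P_y)(P_y/Q_x) = -9.5680 × (18.4/283.664) ≈ -0.62.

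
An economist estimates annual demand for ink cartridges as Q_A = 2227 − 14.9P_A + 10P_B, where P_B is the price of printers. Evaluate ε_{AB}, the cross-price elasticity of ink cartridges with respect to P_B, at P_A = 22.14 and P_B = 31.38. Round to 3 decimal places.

At P_A = 22.14 and P_B = 31.38: Q_A = 2210.914.
∂Q_A/∂P_B = 10.
ε = (∂Q_A/∂P_B)(P_B/Q_A) = 10 × (31.38/2210.914) ≈ 0.142.
Since ε > 0, ink cartridges and printers are substitutes.

0.142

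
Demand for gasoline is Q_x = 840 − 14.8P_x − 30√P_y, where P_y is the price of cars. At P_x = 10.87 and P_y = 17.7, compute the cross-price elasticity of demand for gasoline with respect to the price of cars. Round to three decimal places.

At P_x = 10.87 and P_y = 17.7: Q_x = 552.910.
∂Q_x/∂P_y = -30/(2√P_y) = -30/(2√17.7) = -3.5654.
ε = (∂Q_x/∂P_y)(P_y/Q_x) = -3.5654 × (17.7/552.910) ≈ -0.114.

-0.114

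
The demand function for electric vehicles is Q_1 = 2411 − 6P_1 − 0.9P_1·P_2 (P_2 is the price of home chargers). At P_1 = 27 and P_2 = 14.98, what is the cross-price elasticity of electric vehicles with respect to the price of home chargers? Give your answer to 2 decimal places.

-0.19

At P_1 = 27 and P_2 = 14.98: Q_1 = 1884.986.
∂Q_1/∂P_2 = -0.9P_1 = -0.9(27) = -24.3000.
ε = (∂Q_1/∂P_2)(P_2/Q_1) = -24.3000 × (14.98/1884.986) ≈ -0.19.
ε < 0: complements.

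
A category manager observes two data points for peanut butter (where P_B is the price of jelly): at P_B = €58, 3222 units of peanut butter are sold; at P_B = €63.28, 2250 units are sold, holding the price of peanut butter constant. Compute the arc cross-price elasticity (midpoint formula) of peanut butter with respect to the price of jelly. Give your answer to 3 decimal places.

ΔQ_A = 2250 − 3222 = -972; ΔP_B = 63.28 − 58 = 5.28.
Midpoints: Q̄_A = 2736.0, P̄_B = 60.64.
ε = (ΔQ_A/Q̄_A)/(ΔP_B/P̄_B) = (-972/2736.0)/(5.28/60.64) ≈ -4.080.
ε < 0: peanut butter and jelly are complements.

-4.080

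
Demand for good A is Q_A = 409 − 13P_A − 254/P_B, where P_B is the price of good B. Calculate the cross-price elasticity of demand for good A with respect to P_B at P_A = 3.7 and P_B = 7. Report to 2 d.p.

0.11

At P_A = 3.7 and P_B = 7: Q_A = 324.614.
∂Q_A/∂P_B = 254/P_B² = 5.1837.
ε = (∂Q_A/∂P_B)(P_B/Q_A) = 5.1837 × (7/324.614) ≈ 0.11.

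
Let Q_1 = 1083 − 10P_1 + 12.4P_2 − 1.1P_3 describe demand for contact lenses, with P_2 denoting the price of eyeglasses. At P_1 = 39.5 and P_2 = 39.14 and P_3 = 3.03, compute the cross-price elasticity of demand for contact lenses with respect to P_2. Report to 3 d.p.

0.415

At P_1 = 39.5 and P_2 = 39.14 and P_3 = 3.03: Q_1 = 1170.003.
∂Q_1/∂P_2 = 12.4.
ε = (∂Q_1/∂P_2)(P_2/Q_1) = 12.4 × (39.14/1170.003) ≈ 0.415.
Since ε > 0, contact lenses and eyeglasses are substitutes.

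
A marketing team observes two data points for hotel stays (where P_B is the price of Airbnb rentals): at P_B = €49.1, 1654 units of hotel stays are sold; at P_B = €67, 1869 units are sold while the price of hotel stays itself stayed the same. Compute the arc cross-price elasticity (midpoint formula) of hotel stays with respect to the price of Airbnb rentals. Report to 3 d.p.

0.396

ΔQ_A = 1869 − 1654 = 215; ΔP_B = 67 − 49.1 = 17.9.
Midpoints: Q̄_A = 1761.5, P̄_B = 58.05.
ε = (ΔQ_A/Q̄_A)/(ΔP_B/P̄_B) = (215/1761.5)/(17.9/58.05) ≈ 0.396.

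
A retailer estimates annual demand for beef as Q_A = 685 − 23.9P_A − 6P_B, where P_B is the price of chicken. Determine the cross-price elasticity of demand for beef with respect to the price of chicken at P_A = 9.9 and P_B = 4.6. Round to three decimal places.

At P_A = 9.9 and P_B = 4.6: Q_A = 420.79.
∂Q_A/∂P_B = -6.
ε = (∂Q_A/∂P_B)(P_B/Q_A) = -6 × (4.6/420.79) ≈ -0.066.
Since ε < 0, beef and chicken are complements.

-0.066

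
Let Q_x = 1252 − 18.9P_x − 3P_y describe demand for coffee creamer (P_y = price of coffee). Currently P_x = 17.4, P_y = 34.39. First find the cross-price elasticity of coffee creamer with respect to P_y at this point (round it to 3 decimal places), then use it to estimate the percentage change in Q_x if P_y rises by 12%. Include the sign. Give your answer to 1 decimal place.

At P_x = 17.4, P_y = 34.39: Q_x = 819.97.
∂Q_x/∂P_y = -3.
ε = (∂Q_x/∂P_y)(P_y/Q_x) = -3.0000 × 34.39/819.97 ≈ -0.126.
%ΔQ_x ≈ ε × %ΔP_y = -0.126 × (12%) = -1.5%.

-1.5%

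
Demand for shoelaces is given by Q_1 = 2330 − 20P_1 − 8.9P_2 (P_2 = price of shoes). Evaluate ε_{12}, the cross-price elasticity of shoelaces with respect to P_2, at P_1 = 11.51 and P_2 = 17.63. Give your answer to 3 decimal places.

-0.081

At P_1 = 11.51 and P_2 = 17.63: Q_1 = 1942.893.
∂Q_1/∂P_2 = -8.9.
ε = (∂Q_1/∂P_2)(P_2/Q_1) = -8.9 × (17.63/1942.893) ≈ -0.081.
Since ε < 0, shoelaces and shoes are complements.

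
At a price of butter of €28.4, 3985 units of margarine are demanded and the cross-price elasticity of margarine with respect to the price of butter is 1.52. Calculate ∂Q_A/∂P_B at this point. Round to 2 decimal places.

ε = (∂Q_A/∂P_B)·(P_B/Q_A) ⇒ ∂Q_A/∂P_B = ε·Q_A/P_B = 1.52 × 3985/28.4 ≈ 213.28.

213.28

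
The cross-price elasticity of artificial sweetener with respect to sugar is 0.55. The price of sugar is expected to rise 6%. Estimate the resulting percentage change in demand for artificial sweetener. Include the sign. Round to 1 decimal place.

%ΔQ ≈ ε × %ΔP of sugar = 0.55 × (6%) = 3.3%.

3.3%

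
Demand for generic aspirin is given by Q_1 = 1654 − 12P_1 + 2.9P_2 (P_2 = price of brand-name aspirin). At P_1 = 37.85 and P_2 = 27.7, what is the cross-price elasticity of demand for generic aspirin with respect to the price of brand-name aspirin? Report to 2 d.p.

0.06

At P_1 = 37.85 and P_2 = 27.7: Q_1 = 1280.13.
∂Q_1/∂P_2 = 2.9.
ε = (∂Q_1/∂P_2)(P_2/Q_1) = 2.9 × (27.7/1280.13) ≈ 0.06.
Since ε > 0, generic aspirin and brand-name aspirin are substitutes.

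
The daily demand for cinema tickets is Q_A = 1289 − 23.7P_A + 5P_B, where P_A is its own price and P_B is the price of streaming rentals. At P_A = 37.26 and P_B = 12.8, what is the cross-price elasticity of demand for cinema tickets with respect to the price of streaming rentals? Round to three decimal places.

At P_A = 37.26 and P_B = 12.8: Q_A = 469.938.
∂Q_A/∂P_B = 5.
ε = (∂Q_A/∂P_B)(P_B/Q_A) = 5 × (12.8/469.938) ≈ 0.136.
Since ε > 0, cinema tickets and streaming rentals are substitutes.

0.136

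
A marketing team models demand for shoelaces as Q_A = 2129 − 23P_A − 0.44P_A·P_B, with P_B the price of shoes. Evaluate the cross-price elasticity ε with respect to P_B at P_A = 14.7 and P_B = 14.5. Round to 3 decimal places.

-0.055

At P_A = 14.7 and P_B = 14.5: Q_A = 1697.114.
∂Q_A/∂P_B = -0.44P_A = -0.44(14.7) = -6.4680.
ε = (∂Q_A/∂P_B)(P_B/Q_A) = -6.4680 × (14.5/1697.114) ≈ -0.055.
ε < 0: complements.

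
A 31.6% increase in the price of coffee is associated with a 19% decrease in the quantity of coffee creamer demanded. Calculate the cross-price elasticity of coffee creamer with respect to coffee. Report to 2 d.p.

ε = (%ΔQ of coffee creamer) / (%ΔP of coffee) = (-19%) / (31.6%) ≈ -0.60.
Negative cross-price elasticity: complements.

-0.60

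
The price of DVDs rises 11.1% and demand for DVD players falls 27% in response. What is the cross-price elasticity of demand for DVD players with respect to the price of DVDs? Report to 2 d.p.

ε = (%ΔQ of DVD players) / (%ΔP of DVDs) = (-27%) / (11.1%) ≈ -2.43.
Negative cross-price elasticity: complements.

-2.43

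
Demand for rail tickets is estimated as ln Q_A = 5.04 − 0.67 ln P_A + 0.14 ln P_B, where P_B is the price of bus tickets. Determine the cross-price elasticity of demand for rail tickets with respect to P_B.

0.14

In a log-linear (constant-elasticity) demand function, the coefficient on ln P_B is the cross-price elasticity.
ε = 0.14. Positive, so rail tickets and bus tickets are substitutes.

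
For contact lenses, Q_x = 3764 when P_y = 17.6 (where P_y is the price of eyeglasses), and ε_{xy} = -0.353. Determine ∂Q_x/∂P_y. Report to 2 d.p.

-75.49

ε = (∂Q_x/∂P_y)·(P_y/Q_x) ⇒ ∂Q_x/∂P_y = ε·Q_x/P_y = -0.353 × 3764/17.6 ≈ -75.49.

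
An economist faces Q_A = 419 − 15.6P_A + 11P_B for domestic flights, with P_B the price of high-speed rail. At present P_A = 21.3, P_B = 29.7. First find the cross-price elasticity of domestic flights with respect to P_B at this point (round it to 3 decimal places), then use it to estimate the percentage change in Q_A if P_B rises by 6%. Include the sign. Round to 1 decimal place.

4.7%

At P_A = 21.3, P_B = 29.7: Q_A = 413.42.
∂Q_A/∂P_B = 11.
ε = (∂Q_A/∂P_B)(P_B/Q_A) = 11.0000 × 29.7/413.42 ≈ 0.790.
%ΔQ_A ≈ ε × %ΔP_B = 0.790 × (6%) = 4.7%.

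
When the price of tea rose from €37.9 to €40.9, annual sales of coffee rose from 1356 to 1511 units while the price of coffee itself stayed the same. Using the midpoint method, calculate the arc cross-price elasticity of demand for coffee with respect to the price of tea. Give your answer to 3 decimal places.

ΔQ_A = 1511 − 1356 = 155; ΔP_B = 40.9 − 37.9 = 3.
Midpoints: Q̄_A = 1433.5, P̄_B = 39.40.
ε = (ΔQ_A/Q̄_A)/(ΔP_B/P̄_B) = (155/1433.5)/(3/39.40) ≈ 1.420.

1.420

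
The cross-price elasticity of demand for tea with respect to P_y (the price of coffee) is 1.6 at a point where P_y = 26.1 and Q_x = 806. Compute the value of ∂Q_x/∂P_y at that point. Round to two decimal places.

49.41

ε = (∂Q_x/∂P_y)·(P_y/Q_x) ⇒ ∂Q_x/∂P_y = ε·Q_x/P_y = 1.6 × 806/26.1 ≈ 49.41.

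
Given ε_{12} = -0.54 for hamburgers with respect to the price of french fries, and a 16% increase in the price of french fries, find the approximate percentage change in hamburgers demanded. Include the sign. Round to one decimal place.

-8.6%

%ΔQ ≈ ε × %ΔP of french fries = -0.54 × (16%) = -8.6%.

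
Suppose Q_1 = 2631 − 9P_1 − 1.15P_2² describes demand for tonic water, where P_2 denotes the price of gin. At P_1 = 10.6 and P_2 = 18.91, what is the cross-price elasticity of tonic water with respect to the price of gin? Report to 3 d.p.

-0.387

At P_1 = 10.6 and P_2 = 18.91: Q_1 = 2124.374.
∂Q_1/∂P_2 = -2.3P_2 = -2.3(18.91) = -43.4930.
ε = (∂Q_1/∂P_2)(P_2/Q_1) = -43.4930 × (18.91/2124.374) ≈ -0.387.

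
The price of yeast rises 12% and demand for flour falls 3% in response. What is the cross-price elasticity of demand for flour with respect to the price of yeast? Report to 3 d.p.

ε = (%ΔQ of flour) / (%ΔP of yeast) = (-3%) / (12%) ≈ -0.250.

-0.250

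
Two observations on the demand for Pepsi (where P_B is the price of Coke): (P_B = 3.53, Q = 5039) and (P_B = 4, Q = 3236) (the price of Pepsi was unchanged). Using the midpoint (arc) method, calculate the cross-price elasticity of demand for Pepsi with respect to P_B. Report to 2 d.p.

-3.49

ΔQ_A = 3236 − 5039 = -1803; ΔP_B = 4 − 3.53 = 0.47.
Midpoints: Q̄_A = 4137.5, P̄_B = 3.76.
ε = (ΔQ_A/Q̄_A)/(ΔP_B/P̄_B) = (-1803/4137.5)/(0.47/3.76) ≈ -3.49.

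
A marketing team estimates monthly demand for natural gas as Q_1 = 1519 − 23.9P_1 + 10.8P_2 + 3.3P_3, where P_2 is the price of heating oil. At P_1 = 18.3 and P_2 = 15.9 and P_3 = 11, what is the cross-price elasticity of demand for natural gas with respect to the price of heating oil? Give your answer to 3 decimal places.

At P_1 = 18.3 and P_2 = 15.9 and P_3 = 11: Q_1 = 1289.65.
∂Q_1/∂P_2 = 10.8.
ε = (∂Q_1/∂P_2)(P_2/Q_1) = 10.8 × (15.9/1289.65) ≈ 0.133.

0.133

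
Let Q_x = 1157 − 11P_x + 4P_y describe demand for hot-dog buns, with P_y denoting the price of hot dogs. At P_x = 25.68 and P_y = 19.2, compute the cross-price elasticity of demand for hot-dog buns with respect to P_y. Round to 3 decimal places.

0.081

At P_x = 25.68 and P_y = 19.2: Q_x = 951.32.
∂Q_x/∂P_y = 4.
ε = (∂Q_x/∂P_y)(P_y/Q_x) = 4 × (19.2/951.32) ≈ 0.081.
Since ε > 0, hot-dog buns and hot dogs are substitutes.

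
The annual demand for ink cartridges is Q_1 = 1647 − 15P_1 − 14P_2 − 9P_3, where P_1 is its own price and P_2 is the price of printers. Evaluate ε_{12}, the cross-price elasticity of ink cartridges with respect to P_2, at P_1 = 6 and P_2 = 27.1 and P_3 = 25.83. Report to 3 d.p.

At P_1 = 6 and P_2 = 27.1 and P_3 = 25.83: Q_1 = 945.13.
∂Q_1/∂P_2 = -14.
ε = (∂Q_1/∂P_2)(P_2/Q_1) = -14 × (27.1/945.13) ≈ -0.401.
Since ε < 0, ink cartridges and printers are complements.

-0.401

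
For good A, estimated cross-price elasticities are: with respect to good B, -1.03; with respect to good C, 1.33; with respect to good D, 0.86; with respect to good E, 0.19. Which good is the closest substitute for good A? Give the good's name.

Substitutes have ε > 0. Among the positive values, 1.33 (good C) is largest.

good C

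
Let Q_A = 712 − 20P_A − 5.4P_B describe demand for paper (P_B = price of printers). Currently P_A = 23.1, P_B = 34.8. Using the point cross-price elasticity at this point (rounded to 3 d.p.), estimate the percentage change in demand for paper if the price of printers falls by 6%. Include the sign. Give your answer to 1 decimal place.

18.2%

At P_A = 23.1, P_B = 34.8: Q_A = 62.08.
∂Q_A/∂P_B = -5.4.
ε = (∂Q_A/∂P_B)(P_B/Q_A) = -5.4000 × 34.8/62.08 ≈ -3.027.
%ΔQ_A ≈ ε × %ΔP_B = -3.027 × (-6%) = 18.2%.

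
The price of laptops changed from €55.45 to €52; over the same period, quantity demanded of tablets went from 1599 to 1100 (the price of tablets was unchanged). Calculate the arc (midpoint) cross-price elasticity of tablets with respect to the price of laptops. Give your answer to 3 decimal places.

5.758

ΔQ_A = 1100 − 1599 = -499; ΔP_B = 52 − 55.45 = -3.45.
Midpoints: Q̄_A = 1349.5, P̄_B = 53.73.
ε = (ΔQ_A/Q̄_A)/(ΔP_B/P̄_B) = (-499/1349.5)/(-3.45/53.73) ≈ 5.758.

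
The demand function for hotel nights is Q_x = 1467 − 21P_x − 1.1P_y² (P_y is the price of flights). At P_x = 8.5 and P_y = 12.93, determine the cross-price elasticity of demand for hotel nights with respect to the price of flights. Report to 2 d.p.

-0.33

At P_x = 8.5 and P_y = 12.93: Q_x = 1104.597.
∂Q_x/∂P_y = -2.2P_y = -2.2(12.93) = -28.4460.
ε = (∂Q_x/∂P_y)(P_y/Q_x) = -28.4460 × (12.93/1104.597) ≈ -0.33.
ε < 0: complements.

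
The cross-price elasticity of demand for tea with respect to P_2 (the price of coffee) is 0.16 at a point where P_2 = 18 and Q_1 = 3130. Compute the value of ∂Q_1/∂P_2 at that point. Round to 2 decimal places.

27.82

ε = (∂Q_1/∂P_2)·(P_2/Q_1) ⇒ ∂Q_1/∂P_2 = ε·Q_1/P_2 = 0.16 × 3130/18 ≈ 27.82.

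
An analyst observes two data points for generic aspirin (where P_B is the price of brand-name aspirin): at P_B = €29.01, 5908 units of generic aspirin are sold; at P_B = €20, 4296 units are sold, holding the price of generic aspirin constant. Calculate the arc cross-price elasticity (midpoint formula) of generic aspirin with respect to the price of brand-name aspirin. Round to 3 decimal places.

ΔQ_A = 4296 − 5908 = -1612; ΔP_B = 20 − 29.01 = -9.01.
Midpoints: Q̄_A = 5102.0, P̄_B = 24.51.
ε = (ΔQ_A/Q̄_A)/(ΔP_B/P̄_B) = (-1612/5102.0)/(-9.01/24.51) ≈ 0.859.
ε > 0: generic aspirin and brand-name aspirin are substitutes.

0.859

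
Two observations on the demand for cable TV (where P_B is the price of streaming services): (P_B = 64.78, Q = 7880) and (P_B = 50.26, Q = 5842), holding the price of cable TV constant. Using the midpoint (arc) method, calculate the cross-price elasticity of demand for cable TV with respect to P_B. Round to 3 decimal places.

ΔQ_A = 5842 − 7880 = -2038; ΔP_B = 50.26 − 64.78 = -14.52.
Midpoints: Q̄_A = 6861.0, P̄_B = 57.52.
ε = (ΔQ_A/Q̄_A)/(ΔP_B/P̄_B) = (-2038/6861.0)/(-14.52/57.52) ≈ 1.177.

1.177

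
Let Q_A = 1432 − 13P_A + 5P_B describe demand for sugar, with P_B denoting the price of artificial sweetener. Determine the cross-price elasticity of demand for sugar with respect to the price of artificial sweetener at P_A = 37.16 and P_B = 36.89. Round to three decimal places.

0.163

At P_A = 37.16 and P_B = 36.89: Q_A = 1133.37.
∂Q_A/∂P_B = 5.
ε = (∂Q_A/∂P_B)(P_B/Q_A) = 5 × (36.89/1133.37) ≈ 0.163.
Since ε > 0, sugar and artificial sweetener are substitutes.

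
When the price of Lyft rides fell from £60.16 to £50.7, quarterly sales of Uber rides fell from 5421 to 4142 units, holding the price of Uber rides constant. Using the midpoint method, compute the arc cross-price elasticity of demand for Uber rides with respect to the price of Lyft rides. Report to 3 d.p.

1.567

ΔQ_A = 4142 − 5421 = -1279; ΔP_B = 50.7 − 60.16 = -9.46.
Midpoints: Q̄_A = 4781.5, P̄_B = 55.43.
ε = (ΔQ_A/Q̄_A)/(ΔP_B/P̄_B) = (-1279/4781.5)/(-9.46/55.43) ≈ 1.567.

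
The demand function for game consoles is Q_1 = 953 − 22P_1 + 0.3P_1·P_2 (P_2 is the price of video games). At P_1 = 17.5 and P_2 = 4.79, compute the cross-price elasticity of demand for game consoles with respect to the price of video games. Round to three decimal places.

At P_1 = 17.5 and P_2 = 4.79: Q_1 = 593.148.
∂Q_1/∂P_2 = 0.3P_1 = 0.3(17.5) = 5.2500.
ε = (∂Q_1/∂P_2)(P_2/Q_1) = 5.2500 × (4.79/593.148) ≈ 0.042.
ε > 0: substitutes.

0.042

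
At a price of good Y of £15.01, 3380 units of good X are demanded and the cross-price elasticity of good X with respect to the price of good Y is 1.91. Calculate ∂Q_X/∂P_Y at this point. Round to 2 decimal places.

430.10

ε = (∂Q_X/∂P_Y)·(P_Y/Q_X) ⇒ ∂Q_X/∂P_Y = ε·Q_X/P_Y = 1.91 × 3380/15.01 ≈ 430.10.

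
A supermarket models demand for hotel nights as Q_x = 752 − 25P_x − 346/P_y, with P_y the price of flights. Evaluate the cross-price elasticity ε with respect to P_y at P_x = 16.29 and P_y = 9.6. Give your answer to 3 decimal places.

0.117

At P_x = 16.29 and P_y = 9.6: Q_x = 308.708.
∂Q_x/∂P_y = 346/P_y² = 3.7543.
ε = (∂Q_x/∂P_y)(P_y/Q_x) = 3.7543 × (9.6/308.708) ≈ 0.117.
ε > 0: substitutes.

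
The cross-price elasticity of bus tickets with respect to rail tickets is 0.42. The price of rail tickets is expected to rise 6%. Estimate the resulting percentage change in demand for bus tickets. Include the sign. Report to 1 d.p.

2.5%

%ΔQ ≈ ε × %ΔP of rail tickets = 0.42 × (6%) = 2.5%.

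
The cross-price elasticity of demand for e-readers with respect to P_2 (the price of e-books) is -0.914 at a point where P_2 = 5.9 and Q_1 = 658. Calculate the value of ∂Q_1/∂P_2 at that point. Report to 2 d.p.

-101.93

ε = (∂Q_1/∂P_2)·(P_2/Q_1) ⇒ ∂Q_1/∂P_2 = ε·Q_1/P_2 = -0.914 × 658/5.9 ≈ -101.93.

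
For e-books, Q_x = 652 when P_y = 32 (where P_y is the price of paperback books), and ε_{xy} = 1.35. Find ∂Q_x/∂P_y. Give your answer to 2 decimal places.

ε = (∂Q_x/∂P_y)·(P_y/Q_x) ⇒ ∂Q_x/∂P_y = ε·Q_x/P_y = 1.35 × 652/32 ≈ 27.51.

27.51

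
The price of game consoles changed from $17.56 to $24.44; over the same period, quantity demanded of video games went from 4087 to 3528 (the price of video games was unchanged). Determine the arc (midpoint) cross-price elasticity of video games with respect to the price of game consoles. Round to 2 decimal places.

ΔQ_A = 3528 − 4087 = -559; ΔP_B = 24.44 − 17.56 = 6.88.
Midpoints: Q̄_A = 3807.5, P̄_B = 21.00.
ε = (ΔQ_A/Q̄_A)/(ΔP_B/P̄_B) = (-559/3807.5)/(6.88/21.00) ≈ -0.45.

-0.45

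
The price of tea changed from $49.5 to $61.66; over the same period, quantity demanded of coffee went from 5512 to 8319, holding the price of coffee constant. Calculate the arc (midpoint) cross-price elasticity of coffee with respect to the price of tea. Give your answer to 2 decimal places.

ΔQ_A = 8319 − 5512 = 2807; ΔP_B = 61.66 − 49.5 = 12.16.
Midpoints: Q̄_A = 6915.5, P̄_B = 55.58.
ε = (ΔQ_A/Q̄_A)/(ΔP_B/P̄_B) = (2807/6915.5)/(12.16/55.58) ≈ 1.86.
ε > 0: coffee and tea are substitutes.

1.86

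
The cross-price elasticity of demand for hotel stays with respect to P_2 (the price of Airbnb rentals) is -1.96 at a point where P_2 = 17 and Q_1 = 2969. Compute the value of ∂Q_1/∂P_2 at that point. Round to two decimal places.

ε = (∂Q_1/∂P_2)·(P_2/Q_1) ⇒ ∂Q_1/∂P_2 = ε·Q_1/P_2 = -1.96 × 2969/17 ≈ -342.31.

-342.31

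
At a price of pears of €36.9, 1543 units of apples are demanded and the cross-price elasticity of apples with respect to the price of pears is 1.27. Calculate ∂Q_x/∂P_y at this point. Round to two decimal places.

53.11

ε = (∂Q_x/∂P_y)·(P_y/Q_x) ⇒ ∂Q_x/∂P_y = ε·Q_x/P_y = 1.27 × 1543/36.9 ≈ 53.11.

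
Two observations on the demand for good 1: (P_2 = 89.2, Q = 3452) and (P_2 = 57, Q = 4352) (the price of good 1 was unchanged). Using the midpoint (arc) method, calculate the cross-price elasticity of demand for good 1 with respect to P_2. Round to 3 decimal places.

ΔQ_1 = 4352 − 3452 = 900; ΔP_2 = 57 − 89.2 = -32.2.
Midpoints: Q̄_1 = 3902.0, P̄_2 = 73.10.
ε = (ΔQ_1/Q̄_1)/(ΔP_2/P̄_2) = (900/3902.0)/(-32.2/73.10) ≈ -0.524.
ε < 0: good 1 and good 2 are complements.

-0.524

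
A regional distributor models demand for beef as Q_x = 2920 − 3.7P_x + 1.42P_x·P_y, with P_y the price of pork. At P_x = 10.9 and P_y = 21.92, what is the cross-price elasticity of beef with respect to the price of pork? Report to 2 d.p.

0.11

At P_x = 10.9 and P_y = 21.92: Q_x = 3218.948.
∂Q_x/∂P_y = 1.42P_x = 1.42(10.9) = 15.4780.
ε = (∂Q_x/∂P_y)(P_y/Q_x) = 15.4780 × (21.92/3218.948) ≈ 0.11.
ε > 0: substitutes.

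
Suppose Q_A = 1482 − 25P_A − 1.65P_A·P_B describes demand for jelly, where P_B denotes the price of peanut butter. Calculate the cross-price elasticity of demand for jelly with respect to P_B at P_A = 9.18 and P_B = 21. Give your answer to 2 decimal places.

-0.34

At P_A = 9.18 and P_B = 21: Q_A = 934.413.
∂Q_A/∂P_B = -1.65P_A = -1.65(9.18) = -15.1470.
ε = (∂Q_A/∂P_B)(P_B/Q_A) = -15.1470 × (21/934.413) ≈ -0.34.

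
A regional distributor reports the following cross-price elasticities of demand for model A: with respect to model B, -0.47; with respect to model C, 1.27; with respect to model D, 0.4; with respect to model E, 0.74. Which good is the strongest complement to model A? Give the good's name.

Complements have ε < 0. The most negative value is -0.47 (model B).

model B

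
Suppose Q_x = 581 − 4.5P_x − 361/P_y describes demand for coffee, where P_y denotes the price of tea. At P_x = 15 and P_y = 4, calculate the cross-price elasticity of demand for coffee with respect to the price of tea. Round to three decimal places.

0.213

At P_x = 15 and P_y = 4: Q_x = 423.25.
∂Q_x/∂P_y = 361/P_y² = 22.5625.
ε = (∂Q_x/∂P_y)(P_y/Q_x) = 22.5625 × (4/423.25) ≈ 0.213.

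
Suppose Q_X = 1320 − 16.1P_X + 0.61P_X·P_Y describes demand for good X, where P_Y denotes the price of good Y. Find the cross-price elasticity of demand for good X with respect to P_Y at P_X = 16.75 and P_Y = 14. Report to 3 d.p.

At P_X = 16.75 and P_Y = 14: Q_X = 1193.37.
∂Q_X/∂P_Y = 0.61P_X = 0.61(16.75) = 10.2175.
ε = (∂Q_X/∂P_Y)(P_Y/Q_X) = 10.2175 × (14/1193.37) ≈ 0.120.
ε > 0: substitutes.

0.120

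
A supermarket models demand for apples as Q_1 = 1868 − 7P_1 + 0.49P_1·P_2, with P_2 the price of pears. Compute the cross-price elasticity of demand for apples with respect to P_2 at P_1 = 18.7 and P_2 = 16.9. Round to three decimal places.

At P_1 = 18.7 and P_2 = 16.9: Q_1 = 1891.955.
∂Q_1/∂P_2 = 0.49P_1 = 0.49(18.7) = 9.1630.
ε = (∂Q_1/∂P_2)(P_2/Q_1) = 9.1630 × (16.9/1891.955) ≈ 0.082.
ε > 0: substitutes.

0.082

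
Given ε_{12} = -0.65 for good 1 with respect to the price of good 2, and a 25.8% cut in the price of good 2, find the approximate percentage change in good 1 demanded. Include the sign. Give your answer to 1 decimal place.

%ΔQ ≈ ε × %ΔP of good 2 = -0.65 × (-25.8%) = 16.8%.
Demand for good 1 rises by about 16.8%.

16.8%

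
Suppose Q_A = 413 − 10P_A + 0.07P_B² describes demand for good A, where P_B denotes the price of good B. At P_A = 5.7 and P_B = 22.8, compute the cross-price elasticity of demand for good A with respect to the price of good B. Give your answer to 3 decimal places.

At P_A = 5.7 and P_B = 22.8: Q_A = 392.389.
∂Q_A/∂P_B = 0.14P_B = 0.14(22.8) = 3.1920.
ε = (∂Q_A/∂P_B)(P_B/Q_A) = 3.1920 × (22.8/392.389) ≈ 0.185.
ε > 0: substitutes.

0.185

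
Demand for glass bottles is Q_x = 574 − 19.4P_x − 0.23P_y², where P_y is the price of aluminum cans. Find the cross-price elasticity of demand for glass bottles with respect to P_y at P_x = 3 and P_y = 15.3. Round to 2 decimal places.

-0.23

At P_x = 3 and P_y = 15.3: Q_x = 461.959.
∂Q_x/∂P_y = -0.46P_y = -0.46(15.3) = -7.0380.
ε = (∂Q_x/∂P_y)(P_y/Q_x) = -7.0380 × (15.3/461.959) ≈ -0.23.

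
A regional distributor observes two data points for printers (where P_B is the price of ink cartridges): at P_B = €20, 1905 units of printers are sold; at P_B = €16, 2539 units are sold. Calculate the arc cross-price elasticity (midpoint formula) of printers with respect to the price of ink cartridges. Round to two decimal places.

ΔQ_A = 2539 − 1905 = 634; ΔP_B = 16 − 20 = -4.
Midpoints: Q̄_A = 2222.0, P̄_B = 18.00.
ε = (ΔQ_A/Q̄_A)/(ΔP_B/P̄_B) = (634/2222.0)/(-4/18.00) ≈ -1.28.
ε < 0: printers and ink cartridges are complements.

-1.28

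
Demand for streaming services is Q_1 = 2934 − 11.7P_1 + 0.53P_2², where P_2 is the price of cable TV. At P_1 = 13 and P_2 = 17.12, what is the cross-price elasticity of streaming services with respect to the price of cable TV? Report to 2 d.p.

At P_1 = 13 and P_2 = 17.12: Q_1 = 2937.240.
∂Q_1/∂P_2 = 1.06P_2 = 1.06(17.12) = 18.1472.
ε = (∂Q_1/∂P_2)(P_2/Q_1) = 18.1472 × (17.12/2937.240) ≈ 0.11.
ε > 0: substitutes.

0.11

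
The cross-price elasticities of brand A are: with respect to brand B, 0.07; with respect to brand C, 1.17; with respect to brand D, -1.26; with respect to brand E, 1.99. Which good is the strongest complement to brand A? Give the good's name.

Complements have ε < 0. The most negative value is -1.26 (brand D).

brand D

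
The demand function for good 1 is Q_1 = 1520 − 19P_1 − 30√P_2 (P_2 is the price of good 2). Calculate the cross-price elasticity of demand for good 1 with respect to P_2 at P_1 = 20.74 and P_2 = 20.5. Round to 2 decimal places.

-0.07

At P_1 = 20.74 and P_2 = 20.5: Q_1 = 990.109.
∂Q_1/∂P_2 = -30/(2√P_2) = -30/(2√20.5) = -3.3129.
ε = (∂Q_1/∂P_2)(P_2/Q_1) = -3.3129 × (20.5/990.109) ≈ -0.07.
ε < 0: complements.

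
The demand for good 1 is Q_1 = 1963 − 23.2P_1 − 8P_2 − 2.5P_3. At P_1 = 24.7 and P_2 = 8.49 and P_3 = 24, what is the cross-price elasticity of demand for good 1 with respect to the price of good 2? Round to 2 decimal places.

At P_1 = 24.7 and P_2 = 8.49 and P_3 = 24: Q_1 = 1262.04.
∂Q_1/∂P_2 = -8.
ε = (∂Q_1/∂P_2)(P_2/Q_1) = -8 × (8.49/1262.04) ≈ -0.05.
Since ε < 0, good 1 and good 2 are complements.

-0.05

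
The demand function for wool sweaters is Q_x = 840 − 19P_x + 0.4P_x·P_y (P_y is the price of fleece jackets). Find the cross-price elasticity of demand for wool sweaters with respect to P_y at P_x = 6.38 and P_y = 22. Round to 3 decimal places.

0.072

At P_x = 6.38 and P_y = 22: Q_x = 774.924.
∂Q_x/∂P_y = 0.4P_x = 0.4(6.38) = 2.5520.
ε = (∂Q_x/∂P_y)(P_y/Q_x) = 2.5520 × (22/774.924) ≈ 0.072.
ε > 0: substitutes.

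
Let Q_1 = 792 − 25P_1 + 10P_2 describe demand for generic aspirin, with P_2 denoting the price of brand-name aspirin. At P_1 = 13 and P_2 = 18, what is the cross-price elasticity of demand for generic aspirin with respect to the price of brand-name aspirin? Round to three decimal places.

0.278

At P_1 = 13 and P_2 = 18: Q_1 = 647.
∂Q_1/∂P_2 = 10.
ε = (∂Q_1/∂P_2)(P_2/Q_1) = 10 × (18/647) ≈ 0.278.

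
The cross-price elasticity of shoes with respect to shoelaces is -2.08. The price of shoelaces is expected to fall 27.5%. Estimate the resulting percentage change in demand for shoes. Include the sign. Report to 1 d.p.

57.2%

%ΔQ ≈ ε × %ΔP of shoelaces = -2.08 × (-27.5%) = 57.2%.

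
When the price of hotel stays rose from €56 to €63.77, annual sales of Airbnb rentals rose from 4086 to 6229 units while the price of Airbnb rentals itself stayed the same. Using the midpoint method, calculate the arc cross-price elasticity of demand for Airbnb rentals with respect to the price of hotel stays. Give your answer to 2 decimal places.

3.20

ΔQ_A = 6229 − 4086 = 2143; ΔP_B = 63.77 − 56 = 7.77.
Midpoints: Q̄_A = 5157.5, P̄_B = 59.89.
ε = (ΔQ_A/Q̄_A)/(ΔP_B/P̄_B) = (2143/5157.5)/(7.77/59.89) ≈ 3.20.
ε > 0: Airbnb rentals and hotel stays are substitutes.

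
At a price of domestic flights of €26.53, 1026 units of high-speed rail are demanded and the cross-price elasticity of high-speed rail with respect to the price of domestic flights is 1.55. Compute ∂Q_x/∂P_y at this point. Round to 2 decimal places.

ε = (∂Q_x/∂P_y)·(P_y/Q_x) ⇒ ∂Q_x/∂P_y = ε·Q_x/P_y = 1.55 × 1026/26.53 ≈ 59.94.

59.94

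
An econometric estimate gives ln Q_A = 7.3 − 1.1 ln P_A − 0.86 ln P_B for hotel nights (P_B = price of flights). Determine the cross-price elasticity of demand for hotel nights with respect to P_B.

In a log-linear (constant-elasticity) demand function, the coefficient on ln P_B is the cross-price elasticity.
ε = -0.86. Negative, so hotel nights and flights are complements.

-0.86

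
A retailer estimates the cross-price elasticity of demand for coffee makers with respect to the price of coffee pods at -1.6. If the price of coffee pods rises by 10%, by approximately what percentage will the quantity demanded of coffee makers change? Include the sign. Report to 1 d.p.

-16.0%

%ΔQ ≈ ε × %ΔP of coffee pods = -1.6 × (10%) = -16.0%.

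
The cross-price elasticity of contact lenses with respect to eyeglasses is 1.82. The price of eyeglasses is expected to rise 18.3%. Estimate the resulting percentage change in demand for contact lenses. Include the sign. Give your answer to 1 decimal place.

%ΔQ ≈ ε × %ΔP of eyeglasses = 1.82 × (18.3%) = 33.3%.

33.3%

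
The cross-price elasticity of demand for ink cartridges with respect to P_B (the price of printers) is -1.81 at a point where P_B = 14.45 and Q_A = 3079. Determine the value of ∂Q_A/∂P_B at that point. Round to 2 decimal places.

-385.67

ε = (∂Q_A/∂P_B)·(P_B/Q_A) ⇒ ∂Q_A/∂P_B = ε·Q_A/P_B = -1.81 × 3079/14.45 ≈ -385.67.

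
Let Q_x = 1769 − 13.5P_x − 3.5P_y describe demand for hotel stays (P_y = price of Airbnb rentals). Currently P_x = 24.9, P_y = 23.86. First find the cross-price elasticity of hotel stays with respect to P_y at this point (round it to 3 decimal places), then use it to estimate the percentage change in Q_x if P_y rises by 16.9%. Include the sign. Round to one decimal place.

At P_x = 24.9, P_y = 23.86: Q_x = 1349.34.
∂Q_x/∂P_y = -3.5.
ε = (∂Q_x/∂P_y)(P_y/Q_x) = -3.5000 × 23.86/1349.34 ≈ -0.062.
%ΔQ_x ≈ ε × %ΔP_y = -0.062 × (16.9%) = -1.0%.

-1.0%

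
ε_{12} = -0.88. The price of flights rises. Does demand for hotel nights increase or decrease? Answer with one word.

ε < 0 and the price of flights rises, so the quantity of hotel nights moves in the opposite direction: it decreases.

decrease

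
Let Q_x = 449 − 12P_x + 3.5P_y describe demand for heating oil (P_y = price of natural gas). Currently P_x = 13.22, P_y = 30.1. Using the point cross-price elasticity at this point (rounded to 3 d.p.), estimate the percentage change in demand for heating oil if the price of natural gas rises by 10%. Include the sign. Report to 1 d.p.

At P_x = 13.22, P_y = 30.1: Q_x = 395.71.
∂Q_x/∂P_y = 3.5.
ε = (∂Q_x/∂P_y)(P_y/Q_x) = 3.5000 × 30.1/395.71 ≈ 0.266.
%ΔQ_x ≈ ε × %ΔP_y = 0.266 × (10%) = 2.7%.

2.7%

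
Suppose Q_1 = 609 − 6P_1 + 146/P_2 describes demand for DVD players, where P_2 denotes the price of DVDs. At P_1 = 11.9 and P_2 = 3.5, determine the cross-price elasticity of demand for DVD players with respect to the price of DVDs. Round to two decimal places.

-0.07

At P_1 = 11.9 and P_2 = 3.5: Q_1 = 579.314.
∂Q_1/∂P_2 = −146/P_2² = -11.9184.
ε = (∂Q_1/∂P_2)(P_2/Q_1) = -11.9184 × (3.5/579.314) ≈ -0.07.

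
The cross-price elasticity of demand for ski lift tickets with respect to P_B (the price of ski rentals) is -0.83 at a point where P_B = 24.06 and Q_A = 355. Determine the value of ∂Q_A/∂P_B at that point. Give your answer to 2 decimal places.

-12.25

ε = (∂Q_A/∂P_B)·(P_B/Q_A) ⇒ ∂Q_A/∂P_B = ε·Q_A/P_B = -0.83 × 355/24.06 ≈ -12.25.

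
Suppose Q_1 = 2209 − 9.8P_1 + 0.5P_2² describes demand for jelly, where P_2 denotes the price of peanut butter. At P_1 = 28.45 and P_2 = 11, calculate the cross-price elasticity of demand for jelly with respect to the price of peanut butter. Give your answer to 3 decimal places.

0.061

At P_1 = 28.45 and P_2 = 11: Q_1 = 1990.69.
∂Q_1/∂P_2 = 1P_2 = 1(11) = 11.0000.
ε = (∂Q_1/∂P_2)(P_2/Q_1) = 11.0000 × (11/1990.69) ≈ 0.061.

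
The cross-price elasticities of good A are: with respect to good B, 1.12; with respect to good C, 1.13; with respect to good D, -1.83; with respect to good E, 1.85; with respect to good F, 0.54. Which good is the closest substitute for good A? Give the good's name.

Substitutes have ε > 0. Among the positive values, 1.85 (good E) is largest.

good E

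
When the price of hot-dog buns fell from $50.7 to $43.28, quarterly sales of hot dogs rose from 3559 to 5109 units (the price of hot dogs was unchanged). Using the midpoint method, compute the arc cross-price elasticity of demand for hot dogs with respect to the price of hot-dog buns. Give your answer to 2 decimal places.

ΔQ_A = 5109 − 3559 = 1550; ΔP_B = 43.28 − 50.7 = -7.42.
Midpoints: Q̄_A = 4334.0, P̄_B = 46.99.
ε = (ΔQ_A/Q̄_A)/(ΔP_B/P̄_B) = (1550/4334.0)/(-7.42/46.99) ≈ -2.26.
ε < 0: hot dogs and hot-dog buns are complements.

-2.26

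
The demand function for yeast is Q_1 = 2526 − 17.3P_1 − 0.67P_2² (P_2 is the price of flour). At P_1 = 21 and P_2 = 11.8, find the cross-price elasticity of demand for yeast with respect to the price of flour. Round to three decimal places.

At P_1 = 21 and P_2 = 11.8: Q_1 = 2069.409.
∂Q_1/∂P_2 = -1.34P_2 = -1.34(11.8) = -15.8120.
ε = (∂Q_1/∂P_2)(P_2/Q_1) = -15.8120 × (11.8/2069.409) ≈ -0.090.
ε < 0: complements.

-0.090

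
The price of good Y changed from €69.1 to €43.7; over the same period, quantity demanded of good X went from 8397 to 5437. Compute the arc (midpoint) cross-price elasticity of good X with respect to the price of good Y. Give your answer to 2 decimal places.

ΔQ_X = 5437 − 8397 = -2960; ΔP_Y = 43.7 − 69.1 = -25.4.
Midpoints: Q̄_X = 6917.0, P̄_Y = 56.40.
ε = (ΔQ_X/Q̄_X)/(ΔP_Y/P̄_Y) = (-2960/6917.0)/(-25.4/56.40) ≈ 0.95.
ε > 0: good X and good Y are substitutes.

0.95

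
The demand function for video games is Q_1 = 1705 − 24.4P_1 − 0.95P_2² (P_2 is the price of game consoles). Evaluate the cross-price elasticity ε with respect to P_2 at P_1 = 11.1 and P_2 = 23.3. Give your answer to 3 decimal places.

At P_1 = 11.1 and P_2 = 23.3: Q_1 = 918.415.
∂Q_1/∂P_2 = -1.9P_2 = -1.9(23.3) = -44.2700.
ε = (∂Q_1/∂P_2)(P_2/Q_1) = -44.2700 × (23.3/918.415) ≈ -1.123.
ε < 0: complements.

-1.123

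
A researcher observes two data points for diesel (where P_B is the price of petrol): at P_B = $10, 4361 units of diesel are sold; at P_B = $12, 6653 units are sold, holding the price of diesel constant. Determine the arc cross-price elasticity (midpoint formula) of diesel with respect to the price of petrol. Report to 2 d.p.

2.29

ΔQ_A = 6653 − 4361 = 2292; ΔP_B = 12 − 10 = 2.
Midpoints: Q̄_A = 5507.0, P̄_B = 11.00.
ε = (ΔQ_A/Q̄_A)/(ΔP_B/P̄_B) = (2292/5507.0)/(2/11.00) ≈ 2.29.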